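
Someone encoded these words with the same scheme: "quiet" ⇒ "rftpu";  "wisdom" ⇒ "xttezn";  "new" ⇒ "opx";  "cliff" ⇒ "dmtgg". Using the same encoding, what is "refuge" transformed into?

spgfhp

The shift depends on letter class: consonant q→r is +1, but vowel u→f is +11. Vowels shift forward by 11 and consonants shift forward by 1.
On refuge: r(cons)+1=s, e(vowel)+11=p, f(cons)+1=g, u(vowel)+11=f, g(cons)+1=h, e(vowel)+11=p.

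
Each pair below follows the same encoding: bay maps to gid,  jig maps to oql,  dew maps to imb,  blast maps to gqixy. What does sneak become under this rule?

The shift depends on letter class: consonant b→g is +5, but vowel a→i is +8. The rule splits by letter class: vowels +8, consonants +5.
For sneak: s(cons)+5=x, n(cons)+5=s, e(vowel)+8=m, a(vowel)+8=i, k(cons)+5=p.

xsmip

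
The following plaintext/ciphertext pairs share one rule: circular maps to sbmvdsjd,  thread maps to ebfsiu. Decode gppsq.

The output letters match the input read backwards, each shifted +1: circular reversed is ralucric. Two steps: reverse the string, then apply a Caesar shift of +1.
Reversing it on gppsq: shift back: g−1=f, p−1=o, p−1=o, s−1=r, q−1=p → foorp; then reverse → proof.

proof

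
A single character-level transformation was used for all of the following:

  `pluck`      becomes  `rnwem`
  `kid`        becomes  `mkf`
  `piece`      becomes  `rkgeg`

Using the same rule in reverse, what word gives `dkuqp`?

bison

It's a constant shift of +2 (ROT2).
Undoing it on dkuqp: d−2=b, k−2=i, u−2=s, q−2=o, p−2=n.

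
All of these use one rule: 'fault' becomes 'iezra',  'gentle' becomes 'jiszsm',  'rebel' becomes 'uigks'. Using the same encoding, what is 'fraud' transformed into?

ivfak

Each letter shifts forward by (position + 3), i.e. 3, 4, 5, … — the shift grows by one for each successive letter.
On fraud: f+3=i, r+4=v, a+5=f, u+6=a, d+7=k.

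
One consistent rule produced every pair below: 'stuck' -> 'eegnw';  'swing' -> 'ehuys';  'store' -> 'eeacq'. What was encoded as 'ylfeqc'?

A repeating key of period 2 is used — shifts +12, +11 over and over.
Reversing it on ylfeqc: y−12=m, l−11=a, f−12=t, e−11=t, q−12=e, c−11=r.

matter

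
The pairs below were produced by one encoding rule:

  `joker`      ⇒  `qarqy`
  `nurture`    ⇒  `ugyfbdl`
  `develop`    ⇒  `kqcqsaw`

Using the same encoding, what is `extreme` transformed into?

The shifts repeat in a cycle of length 2: positions 0,1,… shift by +7, +12, then the pattern repeats.
Applying it to extreme: e+7=l, x+12=j, t+7=a, r+12=d, e+7=l, m+12=y, e+7=l.

ljadlyl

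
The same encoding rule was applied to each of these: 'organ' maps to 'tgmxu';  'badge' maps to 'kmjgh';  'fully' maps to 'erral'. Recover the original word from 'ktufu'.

ozone

The output letters match the input read backwards, each shifted +6: organ reversed is nagro. Read the word backwards and shift each letter +6.
Undoing it on ktufu: shift back: k−6=e, t−6=n, u−6=o, f−6=z, u−6=o → enozo; then reverse → ozone.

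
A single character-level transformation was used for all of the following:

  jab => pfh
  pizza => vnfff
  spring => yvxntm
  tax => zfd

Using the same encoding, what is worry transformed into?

ctxxe

The rule splits by letter class: vowels +5, consonants +6.
Applying it to worry: w(cons)+6=c, o(vowel)+5=t, r(cons)+6=x, r(cons)+6=x, y(cons)+6=e.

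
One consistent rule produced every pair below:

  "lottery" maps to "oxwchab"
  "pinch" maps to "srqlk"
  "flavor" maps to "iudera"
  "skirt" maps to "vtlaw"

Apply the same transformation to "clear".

fuhju

Shifts by position in lottery: pos 0: l→o (+3), pos 1: o→x (+9), pos 2: t→w (+3), pos 3: t→c (+9) — repeating every 2. A repeating key of period 2 is used — shifts +3, +9 over and over.
Applying it to clear: c+3=f, l+9=u, e+3=h, a+9=j, r+3=u.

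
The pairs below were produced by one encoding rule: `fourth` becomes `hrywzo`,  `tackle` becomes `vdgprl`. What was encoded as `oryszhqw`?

mountain

In fourth: f→h is +2, o→r is +3, u→y is +4, r→w is +5 — the shift increases by 1 each position. Letter i (0-indexed) is shifted by i+2, so successive shifts are 2, 3, 4, ….
Reversing it on oryszhqw: o−2=m, r−3=o, y−4=u, s−5=n, z−6=t, h−7=a, q−8=i, w−9=n.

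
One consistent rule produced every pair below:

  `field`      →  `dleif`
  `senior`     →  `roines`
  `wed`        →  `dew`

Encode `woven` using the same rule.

nevow

The output letters match the input read backwards: field reversed is dleif. It's just the letters in reverse order.
For woven: reverse → nevow.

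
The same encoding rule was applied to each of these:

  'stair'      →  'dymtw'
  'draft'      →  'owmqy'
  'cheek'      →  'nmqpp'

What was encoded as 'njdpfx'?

It's a Vigenère-style cipher with numeric key [11,5,12]: position i shifts by key[i mod 3].
Reversing it on njdpfx: n−11=c, j−5=e, d−12=r, p−11=e, f−5=a, x−12=l.

cereal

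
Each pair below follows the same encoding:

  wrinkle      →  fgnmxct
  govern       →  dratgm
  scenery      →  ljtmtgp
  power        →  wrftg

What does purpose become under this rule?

w(22)→f(5) and r(17)→g(6) fit y≡5x+25 (mod 26); the inverse of 5 mod 26 is 21. This is an affine cipher: with a=0,…,z=25, each position x becomes (5x+25) mod 26.
On purpose: p(15)→5·15+25≡22=w; u(20)→5·20+25≡21=v; r(17)→5·17+25≡6=g; p(15)→5·15+25≡22=w; o(14)→5·14+25≡17=r; s(18)→5·18+25≡11=l; e(4)→5·4+25≡19=t (all mod 26).

wvgwrlt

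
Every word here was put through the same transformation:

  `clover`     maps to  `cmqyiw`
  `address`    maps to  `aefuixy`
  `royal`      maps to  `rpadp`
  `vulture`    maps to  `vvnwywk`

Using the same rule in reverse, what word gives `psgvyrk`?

presume

Each letter shifts forward by its position index (0, 1, 2, …) — the shift grows by one for each successive letter.
Decoding psgvyrk: p−0=p, s−1=r, g−2=e, v−3=s, y−4=u, r−5=m, k−6=e.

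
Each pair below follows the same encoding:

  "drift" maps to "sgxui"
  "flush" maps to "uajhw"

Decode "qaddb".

Compare letters: d→s is +15, r→g is +15, i→x is +15 — a constant shift. Each letter is shifted forward by 15 in the alphabet (a Caesar shift of +15).
Reversing it on qaddb: q−15=b, a−15=l, d−15=o, d−15=o, b−15=m.

bloom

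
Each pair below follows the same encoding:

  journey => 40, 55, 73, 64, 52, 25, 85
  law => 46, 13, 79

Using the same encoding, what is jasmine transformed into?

j(#10)→40 and o(#15)→55: differences scale by 3, so n = 3·pos + 10. With a=1..z=26, the number is 3·pos + 10.
Applying it to jasmine: j=10→40, a=1→13, s=19→67, m=13→49, i=9→37, n=14→52, e=5→25.

40, 13, 67, 49, 37, 52, 25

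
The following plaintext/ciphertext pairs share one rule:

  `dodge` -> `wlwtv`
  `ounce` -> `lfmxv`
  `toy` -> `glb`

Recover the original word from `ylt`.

This is the alphabet-reversal cipher (Atbash): a becomes z, b becomes y, etc.
Decoding ylt: y↔b, l↔o, t↔g.

bog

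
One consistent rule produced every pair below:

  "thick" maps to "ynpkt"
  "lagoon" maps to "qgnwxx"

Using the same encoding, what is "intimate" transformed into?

ntaqvkeq

In thick: t→y is +5, h→n is +6, i→p is +7, c→k is +8 — the shift increases by 1 each position. Letter i (0-indexed) is shifted by i+5, so successive shifts are 5, 6, 7, ….
On intimate: i+5=n, n+6=t, t+7=a, i+8=q, m+9=v, a+10=k, t+11=e, e+12=q.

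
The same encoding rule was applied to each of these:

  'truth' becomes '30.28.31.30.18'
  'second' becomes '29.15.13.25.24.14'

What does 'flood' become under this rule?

The number is (letter's place in the alphabet, a=1) + 10.
On flood: f=6→16, l=12→22, o=15→25, o=15→25, d=4→14.

16.22.25.25.14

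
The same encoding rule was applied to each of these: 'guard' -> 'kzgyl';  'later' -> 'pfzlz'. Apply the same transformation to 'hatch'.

lfzjp

In guard: g→k is +4, u→z is +5, a→g is +6, r→y is +7 — the shift increases by 1 each position. Each letter shifts forward by (position + 4), i.e. 4, 5, 6, … — the shift grows by one for each successive letter.
On hatch: h+4=l, a+5=f, t+6=z, c+7=j, h+8=p.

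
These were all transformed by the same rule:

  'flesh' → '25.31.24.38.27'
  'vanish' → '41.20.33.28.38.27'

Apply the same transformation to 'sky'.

38.30.44

f is letter #6 and maps to 25: an offset of 19. Letters become their 1-based position plus 19 (so a→20, b→21, …).
For sky: s=19→38, k=11→30, y=25→44.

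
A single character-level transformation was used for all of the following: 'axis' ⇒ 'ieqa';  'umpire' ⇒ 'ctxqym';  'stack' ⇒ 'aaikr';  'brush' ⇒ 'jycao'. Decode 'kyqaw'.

The shifts repeat in a cycle of length 3: positions 0,1,… shift by +8, +7, +8, then the pattern repeats.
Reversing it on kyqaw: k−8=c, y−7=r, q−8=i, a−8=s, w−7=p.

crisp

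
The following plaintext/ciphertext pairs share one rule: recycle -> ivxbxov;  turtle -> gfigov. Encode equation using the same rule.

vjfzgrlm

Each pair mirrors across the alphabet (r↔i, e↔v, c↔x): positions sum to 25. Each letter is replaced by its mirror in the alphabet: a↔z, b↔y, c↔x, and so on (the Atbash cipher).
Applying it to equation: e↔v, q↔j, u↔f, a↔z, t↔g, i↔r, o↔l, n↔m.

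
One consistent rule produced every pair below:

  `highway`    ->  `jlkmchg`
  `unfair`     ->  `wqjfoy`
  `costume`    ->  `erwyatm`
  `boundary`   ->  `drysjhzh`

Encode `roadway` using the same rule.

Each letter shifts forward by (position + 2), i.e. 2, 3, 4, … — the shift grows by one for each successive letter.
For roadway: r+2=t, o+3=r, a+4=e, d+5=i, w+6=c, a+7=h, y+8=g.

treichg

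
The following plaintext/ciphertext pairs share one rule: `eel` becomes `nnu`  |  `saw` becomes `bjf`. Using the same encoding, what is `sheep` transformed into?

bqnny

Compare letters: e→n is +9, e→n is +9, l→u is +9 — a constant shift. It's a constant shift of +9 (ROT9).
Applying it to sheep: s+9=b, h+9=q, e+9=n, e+9=n, p+9=y.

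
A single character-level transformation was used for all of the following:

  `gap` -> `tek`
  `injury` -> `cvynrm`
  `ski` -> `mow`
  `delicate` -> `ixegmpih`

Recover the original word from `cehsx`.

today

The output letters match the input read backwards, each shifted +4: gap reversed is pag. Read the word backwards and shift each letter +4.
Reversing it on cehsx: shift back: c−4=y, e−4=a, h−4=d, s−4=o, x−4=t → yadot; then reverse → today.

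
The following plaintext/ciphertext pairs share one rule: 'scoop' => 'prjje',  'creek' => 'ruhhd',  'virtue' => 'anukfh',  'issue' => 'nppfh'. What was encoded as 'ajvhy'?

s(18)→p(15) and c(2)→r(17) fit y≡21x+1 (mod 26); the inverse of 21 mod 26 is 5. Treating letters as 0–25, the rule is x ↦ 21x + 1 (mod 26).
Decoding ajvhy: a(0)→5·(0−1)≡21=v; j(9)→5·(9−1)≡14=o; v(21)→5·(21−1)≡22=w; h(7)→5·(7−1)≡4=e; y(24)→5·(24−1)≡11=l (all mod 26).

vowel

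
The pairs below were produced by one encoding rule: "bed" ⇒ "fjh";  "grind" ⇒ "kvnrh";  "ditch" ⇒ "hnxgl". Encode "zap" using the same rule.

The shift depends on letter class: consonant b→f is +4, but vowel e→j is +5. The rule splits by letter class: vowels +5, consonants +4.
Applying it to zap: z(cons)+4=d, a(vowel)+5=f, p(cons)+4=t.

dft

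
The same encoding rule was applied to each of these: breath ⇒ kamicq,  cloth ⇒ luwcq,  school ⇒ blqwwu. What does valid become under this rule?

eiuqm

The shift depends on letter class: consonant b→k is +9, but vowel e→m is +8. The rule splits by letter class: vowels +8, consonants +9.
On valid: v(cons)+9=e, a(vowel)+8=i, l(cons)+9=u, i(vowel)+8=q, d(cons)+9=m.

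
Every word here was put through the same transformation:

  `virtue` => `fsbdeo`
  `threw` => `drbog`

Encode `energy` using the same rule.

oxobqi

Compare letters: v→f is +10, i→s is +10, r→b is +10 — a constant shift. This is a Caesar cipher with shift 10.
Applying it to energy: e+10=o, n+10=x, e+10=o, r+10=b, g+10=q, y+10=i.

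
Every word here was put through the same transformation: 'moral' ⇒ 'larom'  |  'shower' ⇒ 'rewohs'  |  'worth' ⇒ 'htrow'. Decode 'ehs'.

she

The output letters match the input read backwards: moral reversed is larom. The word is simply reversed.
Undoing it on ehs: then reverse → she.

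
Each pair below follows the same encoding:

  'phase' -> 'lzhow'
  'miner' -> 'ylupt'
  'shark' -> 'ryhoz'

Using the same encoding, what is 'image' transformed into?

lnhtp

The output letters match the input read backwards, each shifted +7: phase reversed is esahp. The word is reversed, then every letter is shifted forward by 7.
Applying it to image: reverse → egami; then shift: e+7=l, g+7=n, a+7=h, m+7=t, i+7=p.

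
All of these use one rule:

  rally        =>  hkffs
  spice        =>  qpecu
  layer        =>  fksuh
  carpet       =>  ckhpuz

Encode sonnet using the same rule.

r(17)→h(7) and a(0)→k(10) fit y≡9x+10 (mod 26); the inverse of 9 mod 26 is 3. Treating letters as 0–25, the rule is x ↦ 9x + 10 (mod 26).
For sonnet: s(18)→9·18+10≡16=q; o(14)→9·14+10≡6=g; n(13)→9·13+10≡23=x; n(13)→9·13+10≡23=x; e(4)→9·4+10≡20=u; t(19)→9·19+10≡25=z (all mod 26).

qgxxuz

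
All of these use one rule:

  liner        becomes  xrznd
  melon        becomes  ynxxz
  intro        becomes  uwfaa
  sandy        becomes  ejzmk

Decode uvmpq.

image

Shifts by position in liner: pos 0: l→x (+12), pos 1: i→r (+9), pos 2: n→z (+12), pos 3: e→n (+9) — repeating every 2. A repeating key of period 2 is used — shifts +12, +9 over and over.
Undoing it on uvmpq: u−12=i, v−9=m, m−12=a, p−9=g, q−12=e.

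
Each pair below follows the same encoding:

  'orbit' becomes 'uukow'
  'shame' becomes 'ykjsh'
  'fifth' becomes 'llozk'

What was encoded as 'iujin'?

crack

A repeating key of period 3 is used — shifts +6, +3, +9 over and over.
Reversing it on iujin: i−6=c, u−3=r, j−9=a, i−6=c, n−3=k.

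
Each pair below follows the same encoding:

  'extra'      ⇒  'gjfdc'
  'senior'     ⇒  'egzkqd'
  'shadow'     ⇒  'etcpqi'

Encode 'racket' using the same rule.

dcowgf

The shift depends on letter class: consonant x→j is +12, but vowel e→g is +2. The rule splits by letter class: vowels +2, consonants +12.
For racket: r(cons)+12=d, a(vowel)+2=c, c(cons)+12=o, k(cons)+12=w, e(vowel)+2=g, t(cons)+12=f.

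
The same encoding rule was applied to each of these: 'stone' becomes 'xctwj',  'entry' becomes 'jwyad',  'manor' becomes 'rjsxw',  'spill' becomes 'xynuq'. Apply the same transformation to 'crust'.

hazby

The shifts repeat in a cycle of length 2: positions 0,1,… shift by +5, +9, then the pattern repeats.
On crust: c+5=h, r+9=a, u+5=z, s+9=b, t+5=y.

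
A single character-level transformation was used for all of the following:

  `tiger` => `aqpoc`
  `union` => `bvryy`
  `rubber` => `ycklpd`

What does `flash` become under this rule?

mtjcs

Letter i (0-indexed) is shifted by i+7, so successive shifts are 7, 8, 9, ….
Applying it to flash: f+7=m, l+8=t, a+9=j, s+10=c, h+11=s.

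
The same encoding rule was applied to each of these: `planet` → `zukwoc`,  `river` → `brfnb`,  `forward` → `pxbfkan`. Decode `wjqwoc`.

magnet

Shifts by position in planet: pos 0: p→z (+10), pos 1: l→u (+9), pos 2: a→k (+10), pos 3: n→w (+9) — repeating every 2. It's a Vigenère-style cipher with numeric key [10,9]: position i shifts by key[i mod 2].
Reversing it on wjqwoc: w−10=m, j−9=a, q−10=g, w−9=n, o−10=e, c−9=t.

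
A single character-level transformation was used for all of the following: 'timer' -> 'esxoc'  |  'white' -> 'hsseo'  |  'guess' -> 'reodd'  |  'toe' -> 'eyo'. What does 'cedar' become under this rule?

Two shifts are in play — +10 for a/e/i/o/u, +11 for every other letter.
Applying it to cedar: c(cons)+11=n, e(vowel)+10=o, d(cons)+11=o, a(vowel)+10=k, r(cons)+11=c.

nookc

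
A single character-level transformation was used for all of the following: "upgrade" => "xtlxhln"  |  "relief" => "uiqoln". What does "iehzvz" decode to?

factor

Letter i (0-indexed) is shifted by i+3, so successive shifts are 3, 4, 5, ….
Reversing it on iehzvz: i−3=f, e−4=a, h−5=c, z−6=t, v−7=o, z−8=r.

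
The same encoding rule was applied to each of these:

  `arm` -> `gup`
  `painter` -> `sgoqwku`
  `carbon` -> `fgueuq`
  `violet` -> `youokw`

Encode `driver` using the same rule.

guoyku

The shift depends on letter class: consonant r→u is +3, but vowel a→g is +6. Vowels shift forward by 6 and consonants shift forward by 3.
On driver: d(cons)+3=g, r(cons)+3=u, i(vowel)+6=o, v(cons)+3=y, e(vowel)+6=k, r(cons)+3=u.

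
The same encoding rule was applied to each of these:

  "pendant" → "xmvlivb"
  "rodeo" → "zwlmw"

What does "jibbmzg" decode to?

battery

Compare letters: p→x is +8, e→m is +8, n→v is +8 — a constant shift. Each letter is shifted forward by 8 in the alphabet (a Caesar shift of +8).
Reversing it on jibbmzg: j−8=b, i−8=a, b−8=t, b−8=t, m−8=e, z−8=r, g−8=y.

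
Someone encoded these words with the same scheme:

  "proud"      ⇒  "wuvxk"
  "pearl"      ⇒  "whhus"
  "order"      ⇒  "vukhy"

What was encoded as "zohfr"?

Shifts by position in proud: pos 0: p→w (+7), pos 1: r→u (+3), pos 2: o→v (+7), pos 3: u→x (+3) — repeating every 2. A repeating key of period 2 is used — shifts +7, +3 over and over.
Decoding zohfr: z−7=s, o−3=l, h−7=a, f−3=c, r−7=k.

slack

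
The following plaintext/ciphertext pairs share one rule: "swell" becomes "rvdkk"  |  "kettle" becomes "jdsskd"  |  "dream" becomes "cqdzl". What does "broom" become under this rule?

Compare letters: s→r is +25, w→v is +25, e→d is +25 — a constant shift. Every letter moves 25 places later in the alphabet, wrapping around z→a.
For broom: b+25=a, r+25=q, o+25=n, o+25=n, m+25=l.

aqnnl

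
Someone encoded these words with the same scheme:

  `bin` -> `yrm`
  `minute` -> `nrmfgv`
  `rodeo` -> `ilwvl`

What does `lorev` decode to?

Letters are reflected about the middle of the alphabet (position → 25−position): Atbash.
Undoing it on lorev: l↔o, o↔l, r↔i, e↔v, v↔e.

olive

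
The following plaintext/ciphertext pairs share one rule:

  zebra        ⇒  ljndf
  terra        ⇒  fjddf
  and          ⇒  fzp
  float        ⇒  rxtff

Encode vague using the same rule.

The shift depends on letter class: consonant z→l is +12, but vowel e→j is +5. Two shifts are in play — +5 for a/e/i/o/u, +12 for every other letter.
For vague: v(cons)+12=h, a(vowel)+5=f, g(cons)+12=s, u(vowel)+5=z, e(vowel)+5=j.

hfszj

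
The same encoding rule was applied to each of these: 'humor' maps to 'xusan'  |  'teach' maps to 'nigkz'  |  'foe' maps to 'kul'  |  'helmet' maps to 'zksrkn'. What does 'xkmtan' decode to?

The word is reversed, then every letter is shifted forward by 6.
Undoing it on xkmtan: shift back: x−6=r, k−6=e, m−6=g, t−6=n, a−6=u, n−6=h → regnuh; then reverse → hunger.

hunger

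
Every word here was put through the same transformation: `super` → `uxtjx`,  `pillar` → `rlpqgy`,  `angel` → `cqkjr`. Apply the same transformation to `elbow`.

In super: s→u is +2, u→x is +3, p→t is +4, e→j is +5 — the shift increases by 1 each position. Letter i (0-indexed) is shifted by i+2, so successive shifts are 2, 3, 4, ….
On elbow: e+2=g, l+3=o, b+4=f, o+5=t, w+6=c.

goftc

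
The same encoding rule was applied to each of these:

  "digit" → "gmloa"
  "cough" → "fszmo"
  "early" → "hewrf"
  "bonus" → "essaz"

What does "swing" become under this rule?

In digit: d→g is +3, i→m is +4, g→l is +5, i→o is +6 — the shift increases by 1 each position. Each letter shifts forward by (position + 3), i.e. 3, 4, 5, … — the shift grows by one for each successive letter.
Applying it to swing: s+3=v, w+4=a, i+5=n, n+6=t, g+7=n.

vantn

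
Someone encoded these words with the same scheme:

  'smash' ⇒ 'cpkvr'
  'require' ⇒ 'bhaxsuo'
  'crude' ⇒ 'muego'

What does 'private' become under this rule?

Shifts by position in smash: pos 0: s→c (+10), pos 1: m→p (+3), pos 2: a→k (+10), pos 3: s→v (+3) — repeating every 2. A repeating key of period 2 is used — shifts +10, +3 over and over.
For private: p+10=z, r+3=u, i+10=s, v+3=y, a+10=k, t+3=w, e+10=o.

zusykwo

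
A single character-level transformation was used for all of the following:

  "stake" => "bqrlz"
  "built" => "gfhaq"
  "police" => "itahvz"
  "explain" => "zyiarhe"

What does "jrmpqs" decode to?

s(18)→b(1) and t(19)→q(16) fit y≡15x+17 (mod 26); the inverse of 15 mod 26 is 7. Treating letters as 0–25, the rule is x ↦ 15x + 17 (mod 26).
Reversing it on jrmpqs: j(9)→7·(9−17)≡22=w; r(17)→7·(17−17)≡0=a; m(12)→7·(12−17)≡17=r; p(15)→7·(15−17)≡12=m; q(16)→7·(16−17)≡19=t; s(18)→7·(18−17)≡7=h (all mod 26).

warmth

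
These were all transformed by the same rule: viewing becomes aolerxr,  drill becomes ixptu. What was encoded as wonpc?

right

In viewing: v→a is +5, i→o is +6, e→l is +7, w→e is +8 — the shift increases by 1 each position. The shift increases by 1 at each position, starting from +5: 5, 6, 7, ….
Decoding wonpc: w−5=r, o−6=i, n−7=g, p−8=h, c−9=t.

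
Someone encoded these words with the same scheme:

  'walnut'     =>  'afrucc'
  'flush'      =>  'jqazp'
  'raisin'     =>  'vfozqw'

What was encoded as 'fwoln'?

Letter i (0-indexed) is shifted by i+4, so successive shifts are 4, 5, 6, ….
Undoing it on fwoln: f−4=b, w−5=r, o−6=i, l−7=e, n−8=f.

brief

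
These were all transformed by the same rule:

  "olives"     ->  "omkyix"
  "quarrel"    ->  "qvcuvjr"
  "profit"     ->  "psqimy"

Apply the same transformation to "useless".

The shift increases by 1 at each position, starting from +0: 0, 1, 2, ….
For useless: u+0=u, s+1=t, e+2=g, l+3=o, e+4=i, s+5=x, s+6=y.

utgoixy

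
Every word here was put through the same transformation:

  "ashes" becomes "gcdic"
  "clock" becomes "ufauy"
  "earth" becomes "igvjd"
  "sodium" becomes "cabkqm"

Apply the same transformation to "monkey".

a(0)→g(6) and s(18)→c(2) fit y≡7x+6 (mod 26); the inverse of 7 mod 26 is 15. Treating letters as 0–25, the rule is x ↦ 7x + 6 (mod 26).
On monkey: m(12)→7·12+6≡12=m; o(14)→7·14+6≡0=a; n(13)→7·13+6≡19=t; k(10)→7·10+6≡24=y; e(4)→7·4+6≡8=i; y(24)→7·24+6≡18=s (all mod 26).

matyis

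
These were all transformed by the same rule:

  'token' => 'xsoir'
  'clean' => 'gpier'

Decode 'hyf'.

Compare letters: t→x is +4, o→s is +4, k→o is +4 — a constant shift. Every letter moves 4 places later in the alphabet, wrapping around z→a.
Decoding hyf: h−4=d, y−4=u, f−4=b.

dub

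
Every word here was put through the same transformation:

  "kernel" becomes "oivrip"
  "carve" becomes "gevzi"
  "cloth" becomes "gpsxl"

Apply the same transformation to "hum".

lyq

Compare letters: k→o is +4, e→i is +4, r→v is +4 — a constant shift. Each letter is shifted forward by 4 in the alphabet (a Caesar shift of +4).
Applying it to hum: h+4=l, u+4=y, m+4=q.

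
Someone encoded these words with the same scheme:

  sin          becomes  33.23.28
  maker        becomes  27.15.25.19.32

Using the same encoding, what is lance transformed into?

Letters become their 1-based position plus 14 (so a→15, b→16, …).
On lance: l=12→26, a=1→15, n=14→28, c=3→17, e=5→19.

26.15.28.17.19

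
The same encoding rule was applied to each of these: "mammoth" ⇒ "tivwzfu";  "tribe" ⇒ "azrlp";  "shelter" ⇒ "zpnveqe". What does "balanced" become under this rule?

iiukyorr

The shift increases by 1 at each position, starting from +7: 7, 8, 9, ….
Applying it to balanced: b+7=i, a+8=i, l+9=u, a+10=k, n+11=y, c+12=o, e+13=r, d+14=r.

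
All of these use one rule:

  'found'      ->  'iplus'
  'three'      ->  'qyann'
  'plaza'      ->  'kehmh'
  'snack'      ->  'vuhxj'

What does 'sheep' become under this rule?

f(5)→i(8) and o(14)→p(15) fit y≡21x+7 (mod 26); the inverse of 21 mod 26 is 5. This is an affine cipher: with a=0,…,z=25, each position x becomes (21x+7) mod 26.
On sheep: s(18)→21·18+7≡21=v; h(7)→21·7+7≡24=y; e(4)→21·4+7≡13=n; e(4)→21·4+7≡13=n; p(15)→21·15+7≡10=k (all mod 26).

vynnk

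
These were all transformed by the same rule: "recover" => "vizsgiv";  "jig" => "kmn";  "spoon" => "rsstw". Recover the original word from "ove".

Read the word backwards and shift each letter +4.
Reversing it on ove: shift back: o−4=k, v−4=r, e−4=a → kra; then reverse → ark.

ark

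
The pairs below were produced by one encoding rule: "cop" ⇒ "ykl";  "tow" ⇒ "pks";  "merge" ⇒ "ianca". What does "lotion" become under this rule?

Compare letters: c→y is +22, o→k is +22, p→l is +22 — a constant shift. Each letter is shifted forward by 22 in the alphabet (a Caesar shift of +22).
Applying it to lotion: l+22=h, o+22=k, t+22=p, i+22=e, o+22=k, n+22=j.

hkpekj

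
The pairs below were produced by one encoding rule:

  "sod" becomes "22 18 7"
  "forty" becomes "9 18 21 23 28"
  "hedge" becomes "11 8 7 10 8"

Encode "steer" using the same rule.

22 23 8 8 21

The number is (letter's place in the alphabet, a=1) + 3.
On steer: s=19→22, t=20→23, e=5→8, e=5→8, r=18→21.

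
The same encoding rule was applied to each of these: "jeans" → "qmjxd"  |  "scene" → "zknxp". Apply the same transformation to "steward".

zbngldq

In jeans: j→q is +7, e→m is +8, a→j is +9, n→x is +10 — the shift increases by 1 each position. Each letter shifts forward by (position + 7), i.e. 7, 8, 9, … — the shift grows by one for each successive letter.
On steward: s+7=z, t+8=b, e+9=n, w+10=g, a+11=l, r+12=d, d+13=q.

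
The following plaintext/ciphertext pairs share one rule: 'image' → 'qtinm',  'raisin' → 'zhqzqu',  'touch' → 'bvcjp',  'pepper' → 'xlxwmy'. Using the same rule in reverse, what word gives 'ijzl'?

Shifts by position in image: pos 0: i→q (+8), pos 1: m→t (+7), pos 2: a→i (+8), pos 3: g→n (+7) — repeating every 2. It's a Vigenère-style cipher with numeric key [8,7]: position i shifts by key[i mod 2].
Reversing it on ijzl: i−8=a, j−7=c, z−8=r, l−7=e.

acre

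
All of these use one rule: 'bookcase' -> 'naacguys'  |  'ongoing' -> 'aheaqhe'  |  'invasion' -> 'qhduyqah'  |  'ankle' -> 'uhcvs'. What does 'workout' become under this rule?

This is an affine cipher: with a=0,…,z=25, each position x becomes (19x+20) mod 26.
Applying it to workout: w(22)→19·22+20≡22=w; o(14)→19·14+20≡0=a; r(17)→19·17+20≡5=f; k(10)→19·10+20≡2=c; o(14)→19·14+20≡0=a; u(20)→19·20+20≡10=k; t(19)→19·19+20≡17=r (all mod 26).

wafcakr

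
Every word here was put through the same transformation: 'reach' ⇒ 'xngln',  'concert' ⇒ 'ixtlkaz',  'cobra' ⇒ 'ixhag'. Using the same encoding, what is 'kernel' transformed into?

Shifts by position in reach: pos 0: r→x (+6), pos 1: e→n (+9), pos 2: a→g (+6), pos 3: c→l (+9) — repeating every 2. A repeating key of period 2 is used — shifts +6, +9 over and over.
Applying it to kernel: k+6=q, e+9=n, r+6=x, n+9=w, e+6=k, l+9=u.

qnxwku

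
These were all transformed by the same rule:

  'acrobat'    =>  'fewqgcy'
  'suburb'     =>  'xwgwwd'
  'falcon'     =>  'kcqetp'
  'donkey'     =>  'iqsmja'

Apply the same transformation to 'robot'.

wqgqy

A repeating key of period 2 is used — shifts +5, +2 over and over.
On robot: r+5=w, o+2=q, b+5=g, o+2=q, t+5=y.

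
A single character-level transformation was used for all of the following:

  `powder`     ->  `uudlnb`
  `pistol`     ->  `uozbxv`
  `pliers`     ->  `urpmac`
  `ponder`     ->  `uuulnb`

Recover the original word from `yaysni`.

In powder: p→u is +5, o→u is +6, w→d is +7, d→l is +8 — the shift increases by 1 each position. The shift increases by 1 at each position, starting from +5: 5, 6, 7, ….
Reversing it on yaysni: y−5=t, a−6=u, y−7=r, s−8=k, n−9=e, i−10=y.

turkey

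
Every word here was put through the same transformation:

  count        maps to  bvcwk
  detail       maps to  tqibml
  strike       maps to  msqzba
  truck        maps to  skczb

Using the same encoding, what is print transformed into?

Read the word backwards and shift each letter +8.
For print: reverse → tnirp; then shift: t+8=b, n+8=v, i+8=q, r+8=z, p+8=x.

bvqzx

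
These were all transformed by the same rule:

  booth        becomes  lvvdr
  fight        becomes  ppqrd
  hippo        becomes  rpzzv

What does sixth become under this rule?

The shift depends on letter class: consonant b→l is +10, but vowel o→v is +7. Two shifts are in play — +7 for a/e/i/o/u, +10 for every other letter.
On sixth: s(cons)+10=c, i(vowel)+7=p, x(cons)+10=h, t(cons)+10=d, h(cons)+10=r.

cphdr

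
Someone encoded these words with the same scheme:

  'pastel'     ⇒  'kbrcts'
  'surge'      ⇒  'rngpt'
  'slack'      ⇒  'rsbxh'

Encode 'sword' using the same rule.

rjzgi

p(15)→k(10) and a(0)→b(1) fit y≡11x+1 (mod 26); the inverse of 11 mod 26 is 19. This is an affine cipher: with a=0,…,z=25, each position x becomes (11x+1) mod 26.
Applying it to sword: s(18)→11·18+1≡17=r; w(22)→11·22+1≡9=j; o(14)→11·14+1≡25=z; r(17)→11·17+1≡6=g; d(3)→11·3+1≡8=i (all mod 26).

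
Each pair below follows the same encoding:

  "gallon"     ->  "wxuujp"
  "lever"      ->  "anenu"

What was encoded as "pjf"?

wag

The output letters match the input read backwards, each shifted +9: gallon reversed is nollag. Two steps: reverse the string, then apply a Caesar shift of +9.
Reversing it on pjf: shift back: p−9=g, j−9=a, f−9=w → gaw; then reverse → wag.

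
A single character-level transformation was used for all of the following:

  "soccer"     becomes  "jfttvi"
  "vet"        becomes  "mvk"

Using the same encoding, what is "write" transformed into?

nizkv

Compare letters: s→j is +17, o→f is +17, c→t is +17 — a constant shift. It's a constant shift of +17 (ROT17).
Applying it to write: w+17=n, r+17=i, i+17=z, t+17=k, e+17=v.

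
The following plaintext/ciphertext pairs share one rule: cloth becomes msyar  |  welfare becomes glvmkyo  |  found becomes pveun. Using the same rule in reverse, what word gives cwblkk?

Shifts by position in cloth: pos 0: c→m (+10), pos 1: l→s (+7), pos 2: o→y (+10), pos 3: t→a (+7) — repeating every 2. It's a Vigenère-style cipher with numeric key [10,7]: position i shifts by key[i mod 2].
Decoding cwblkk: c−10=s, w−7=p, b−10=r, l−7=e, k−10=a, k−7=d.

spread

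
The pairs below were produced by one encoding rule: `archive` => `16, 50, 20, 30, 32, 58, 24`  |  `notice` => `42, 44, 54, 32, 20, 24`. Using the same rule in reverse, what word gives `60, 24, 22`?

wed

Each letter becomes 2×(its alphabet position, a=1..z=26) + 14.
Reversing it on 60, 24, 22: 60→(60−14)÷2=23=w, 24→(24−14)÷2=5=e, 22→(22−14)÷2=4=d.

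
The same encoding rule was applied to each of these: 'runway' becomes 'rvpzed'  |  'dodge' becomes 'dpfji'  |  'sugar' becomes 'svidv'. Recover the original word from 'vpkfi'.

voice

Each letter shifts forward by its position index (0, 1, 2, …) — the shift grows by one for each successive letter.
Reversing it on vpkfi: v−0=v, p−1=o, k−2=i, f−3=c, i−4=e.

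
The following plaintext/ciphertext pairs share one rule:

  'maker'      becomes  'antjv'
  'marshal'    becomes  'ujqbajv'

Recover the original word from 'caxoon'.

effort

The output letters match the input read backwards, each shifted +9: maker reversed is rekam. The word is reversed, then every letter is shifted forward by 9.
Undoing it on caxoon: shift back: c−9=t, a−9=r, x−9=o, o−9=f, o−9=f, n−9=e → troffe; then reverse → effort.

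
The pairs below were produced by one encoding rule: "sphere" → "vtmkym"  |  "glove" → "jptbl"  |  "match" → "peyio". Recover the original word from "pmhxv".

micro

In sphere: s→v is +3, p→t is +4, h→m is +5, e→k is +6 — the shift increases by 1 each position. Letter i (0-indexed) is shifted by i+3, so successive shifts are 3, 4, 5, ….
Decoding pmhxv: p−3=m, m−4=i, h−5=c, x−6=r, v−7=o.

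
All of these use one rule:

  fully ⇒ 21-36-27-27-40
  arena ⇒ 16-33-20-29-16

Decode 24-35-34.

its

f is letter #6 and maps to 21: an offset of 15. Letters become their 1-based position plus 15 (so a→16, b→17, …).
Undoing it on 24-35-34: 24→(24−15)÷1=9=i, 35→(35−15)÷1=20=t, 34→(34−15)÷1=19=s.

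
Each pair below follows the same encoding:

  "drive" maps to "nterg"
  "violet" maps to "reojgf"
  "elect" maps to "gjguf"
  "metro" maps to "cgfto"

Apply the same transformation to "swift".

mkezf

Each letter's alphabet position (a=0..z=25) is mapped through 19·x+8 mod 26 — an affine cipher.
On swift: s(18)→19·18+8≡12=m; w(22)→19·22+8≡10=k; i(8)→19·8+8≡4=e; f(5)→19·5+8≡25=z; t(19)→19·19+8≡5=f (all mod 26).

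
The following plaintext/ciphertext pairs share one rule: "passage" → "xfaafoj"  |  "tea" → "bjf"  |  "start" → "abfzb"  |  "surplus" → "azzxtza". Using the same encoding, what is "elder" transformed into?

The shift depends on letter class: consonant p→x is +8, but vowel a→f is +5. Two shifts are in play — +5 for a/e/i/o/u, +8 for every other letter.
Applying it to elder: e(vowel)+5=j, l(cons)+8=t, d(cons)+8=l, e(vowel)+5=j, r(cons)+8=z.

jtljz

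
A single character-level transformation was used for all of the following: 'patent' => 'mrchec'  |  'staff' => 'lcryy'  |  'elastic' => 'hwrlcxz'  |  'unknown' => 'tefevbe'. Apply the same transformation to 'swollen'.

lbvwwhe

p(15)→m(12) and a(0)→r(17) fit y≡17x+17 (mod 26); the inverse of 17 mod 26 is 23. This is an affine cipher: with a=0,…,z=25, each position x becomes (17x+17) mod 26.
For swollen: s(18)→17·18+17≡11=l; w(22)→17·22+17≡1=b; o(14)→17·14+17≡21=v; l(11)→17·11+17≡22=w; l(11)→17·11+17≡22=w; e(4)→17·4+17≡7=h; n(13)→17·13+17≡4=e (all mod 26).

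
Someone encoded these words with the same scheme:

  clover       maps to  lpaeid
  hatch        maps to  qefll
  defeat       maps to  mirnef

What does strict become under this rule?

bxdrgf

Shifts by position in clover: pos 0: c→l (+9), pos 1: l→p (+4), pos 2: o→a (+12), pos 3: v→e (+9), pos 4: e→i (+4), pos 5: r→d (+12) — repeating every 3. It's a Vigenère-style cipher with numeric key [9,4,12]: position i shifts by key[i mod 3].
On strict: s+9=b, t+4=x, r+12=d, i+9=r, c+4=g, t+12=f.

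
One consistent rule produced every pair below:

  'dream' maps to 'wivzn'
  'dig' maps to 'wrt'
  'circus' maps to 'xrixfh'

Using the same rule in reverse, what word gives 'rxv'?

This is the alphabet-reversal cipher (Atbash): a becomes z, b becomes y, etc.
Decoding rxv: r↔i, x↔c, v↔e.

ice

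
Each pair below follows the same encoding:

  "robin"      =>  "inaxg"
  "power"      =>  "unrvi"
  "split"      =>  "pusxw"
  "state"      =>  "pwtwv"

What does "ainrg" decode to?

brown

r(17)→i(8) and o(14)→n(13) fit y≡7x+19 (mod 26); the inverse of 7 mod 26 is 15. Treating letters as 0–25, the rule is x ↦ 7x + 19 (mod 26).
Reversing it on ainrg: a(0)→15·(0−19)≡1=b; i(8)→15·(8−19)≡17=r; n(13)→15·(13−19)≡14=o; r(17)→15·(17−19)≡22=w; g(6)→15·(6−19)≡13=n (all mod 26).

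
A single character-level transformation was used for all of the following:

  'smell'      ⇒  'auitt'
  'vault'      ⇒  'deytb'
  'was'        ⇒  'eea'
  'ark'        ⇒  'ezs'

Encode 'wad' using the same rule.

eel

The shift depends on letter class: consonant s→a is +8, but vowel e→i is +4. Two shifts are in play — +4 for a/e/i/o/u, +8 for every other letter.
For wad: w(cons)+8=e, a(vowel)+4=e, d(cons)+8=l.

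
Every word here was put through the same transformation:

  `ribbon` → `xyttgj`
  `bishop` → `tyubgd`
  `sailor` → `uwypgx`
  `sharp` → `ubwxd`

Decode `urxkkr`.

r(17)→x(23) and i(8)→y(24) fit y≡23x+22 (mod 26); the inverse of 23 mod 26 is 17. This is an affine cipher: with a=0,…,z=25, each position x becomes (23x+22) mod 26.
Undoing it on urxkkr: u(20)→17·(20−22)≡18=s; r(17)→17·(17−22)≡19=t; x(23)→17·(23−22)≡17=r; k(10)→17·(10−22)≡4=e; k(10)→17·(10−22)≡4=e; r(17)→17·(17−22)≡19=t (all mod 26).

street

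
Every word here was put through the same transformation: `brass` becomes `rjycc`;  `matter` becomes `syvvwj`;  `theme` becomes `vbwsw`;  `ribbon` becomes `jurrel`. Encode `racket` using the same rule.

jykgwv

b(1)→r(17) and r(17)→j(9) fit y≡19x+24 (mod 26); the inverse of 19 mod 26 is 11. Each letter's alphabet position (a=0..z=25) is mapped through 19·x+24 mod 26 — an affine cipher.
On racket: r(17)→19·17+24≡9=j; a(0)→19·0+24≡24=y; c(2)→19·2+24≡10=k; k(10)→19·10+24≡6=g; e(4)→19·4+24≡22=w; t(19)→19·19+24≡21=v (all mod 26).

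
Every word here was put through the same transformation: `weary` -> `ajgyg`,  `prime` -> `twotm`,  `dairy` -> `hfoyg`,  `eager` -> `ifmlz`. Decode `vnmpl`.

Each letter shifts forward by (position + 4), i.e. 4, 5, 6, … — the shift grows by one for each successive letter.
Decoding vnmpl: v−4=r, n−5=i, m−6=g, p−7=i, l−8=d.

rigid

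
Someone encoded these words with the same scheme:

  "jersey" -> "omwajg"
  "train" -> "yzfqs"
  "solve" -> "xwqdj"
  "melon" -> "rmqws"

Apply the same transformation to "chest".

hpjay

Shifts by position in jersey: pos 0: j→o (+5), pos 1: e→m (+8), pos 2: r→w (+5), pos 3: s→a (+8) — repeating every 2. It's a Vigenère-style cipher with numeric key [5,8]: position i shifts by key[i mod 2].
Applying it to chest: c+5=h, h+8=p, e+5=j, s+8=a, t+5=y.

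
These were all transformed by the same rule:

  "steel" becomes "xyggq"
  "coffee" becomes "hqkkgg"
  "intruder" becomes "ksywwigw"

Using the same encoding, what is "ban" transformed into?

The shift depends on letter class: consonant s→x is +5, but vowel e→g is +2. The rule splits by letter class: vowels +2, consonants +5.
Applying it to ban: b(cons)+5=g, a(vowel)+2=c, n(cons)+5=s.

gcs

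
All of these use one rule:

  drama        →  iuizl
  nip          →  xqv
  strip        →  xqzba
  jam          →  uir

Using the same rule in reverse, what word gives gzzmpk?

cherry

The word is reversed, then every letter is shifted forward by 8.
Undoing it on gzzmpk: shift back: g−8=y, z−8=r, z−8=r, m−8=e, p−8=h, k−8=c → yrrehc; then reverse → cherry.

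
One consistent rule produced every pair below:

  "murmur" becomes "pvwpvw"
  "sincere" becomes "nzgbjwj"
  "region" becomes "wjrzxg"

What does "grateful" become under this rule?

This is an affine cipher: with a=0,…,z=25, each position x becomes (17x+19) mod 26.
On grateful: g(6)→17·6+19≡17=r; r(17)→17·17+19≡22=w; a(0)→17·0+19≡19=t; t(19)→17·19+19≡4=e; e(4)→17·4+19≡9=j; f(5)→17·5+19≡0=a; u(20)→17·20+19≡21=v; l(11)→17·11+19≡24=y (all mod 26).

rwtejavy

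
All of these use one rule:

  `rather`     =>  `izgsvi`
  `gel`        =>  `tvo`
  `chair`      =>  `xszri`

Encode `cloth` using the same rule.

Each pair mirrors across the alphabet (r↔i, a↔z, t↔g): positions sum to 25. Letters are reflected about the middle of the alphabet (position → 25−position): Atbash.
Applying it to cloth: c↔x, l↔o, o↔l, t↔g, h↔s.

xolgs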